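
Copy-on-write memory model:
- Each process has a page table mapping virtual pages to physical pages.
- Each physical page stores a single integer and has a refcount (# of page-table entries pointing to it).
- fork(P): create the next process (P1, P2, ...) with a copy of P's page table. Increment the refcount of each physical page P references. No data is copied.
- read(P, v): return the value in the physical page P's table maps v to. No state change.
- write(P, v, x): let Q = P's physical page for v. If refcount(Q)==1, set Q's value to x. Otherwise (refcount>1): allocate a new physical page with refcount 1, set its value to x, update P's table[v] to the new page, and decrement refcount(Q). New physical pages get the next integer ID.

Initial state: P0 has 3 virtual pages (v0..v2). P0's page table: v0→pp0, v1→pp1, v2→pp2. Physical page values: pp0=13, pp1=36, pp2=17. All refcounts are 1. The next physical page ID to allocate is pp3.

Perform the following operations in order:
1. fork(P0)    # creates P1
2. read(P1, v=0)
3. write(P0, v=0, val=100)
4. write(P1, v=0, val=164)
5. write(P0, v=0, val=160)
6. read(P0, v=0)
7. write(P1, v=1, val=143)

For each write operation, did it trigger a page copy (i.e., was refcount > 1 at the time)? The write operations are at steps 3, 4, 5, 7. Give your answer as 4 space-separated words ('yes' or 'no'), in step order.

Op 1: fork(P0) -> P1. 3 ppages; refcounts: pp0:2 pp1:2 pp2:2
Op 2: read(P1, v0) -> 13. No state change.
Op 3: write(P0, v0, 100). refcount(pp0)=2>1 -> COPY to pp3. 4 ppages; refcounts: pp0:1 pp1:2 pp2:2 pp3:1
Op 4: write(P1, v0, 164). refcount(pp0)=1 -> write in place. 4 ppages; refcounts: pp0:1 pp1:2 pp2:2 pp3:1
Op 5: write(P0, v0, 160). refcount(pp3)=1 -> write in place. 4 ppages; refcounts: pp0:1 pp1:2 pp2:2 pp3:1
Op 6: read(P0, v0) -> 160. No state change.
Op 7: write(P1, v1, 143). refcount(pp1)=2>1 -> COPY to pp4. 5 ppages; refcounts: pp0:1 pp1:1 pp2:2 pp3:1 pp4:1

yes no no yes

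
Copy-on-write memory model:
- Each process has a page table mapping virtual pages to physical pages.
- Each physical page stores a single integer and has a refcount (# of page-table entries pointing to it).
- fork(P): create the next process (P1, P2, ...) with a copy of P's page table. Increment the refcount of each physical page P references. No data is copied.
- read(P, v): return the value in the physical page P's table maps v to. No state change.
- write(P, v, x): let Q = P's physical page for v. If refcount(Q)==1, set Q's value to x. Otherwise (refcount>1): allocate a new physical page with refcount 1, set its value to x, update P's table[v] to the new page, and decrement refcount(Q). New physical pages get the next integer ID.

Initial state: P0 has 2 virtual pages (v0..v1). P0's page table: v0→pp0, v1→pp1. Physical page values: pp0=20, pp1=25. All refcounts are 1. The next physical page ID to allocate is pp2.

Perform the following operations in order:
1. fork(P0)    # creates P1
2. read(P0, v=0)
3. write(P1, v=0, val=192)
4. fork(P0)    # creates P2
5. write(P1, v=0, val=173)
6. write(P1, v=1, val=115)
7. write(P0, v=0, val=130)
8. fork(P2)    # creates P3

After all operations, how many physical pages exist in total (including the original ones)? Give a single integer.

Op 1: fork(P0) -> P1. 2 ppages; refcounts: pp0:2 pp1:2
Op 2: read(P0, v0) -> 20. No state change.
Op 3: write(P1, v0, 192). refcount(pp0)=2>1 -> COPY to pp2. 3 ppages; refcounts: pp0:1 pp1:2 pp2:1
Op 4: fork(P0) -> P2. 3 ppages; refcounts: pp0:2 pp1:3 pp2:1
Op 5: write(P1, v0, 173). refcount(pp2)=1 -> write in place. 3 ppages; refcounts: pp0:2 pp1:3 pp2:1
Op 6: write(P1, v1, 115). refcount(pp1)=3>1 -> COPY to pp3. 4 ppages; refcounts: pp0:2 pp1:2 pp2:1 pp3:1
Op 7: write(P0, v0, 130). refcount(pp0)=2>1 -> COPY to pp4. 5 ppages; refcounts: pp0:1 pp1:2 pp2:1 pp3:1 pp4:1
Op 8: fork(P2) -> P3. 5 ppages; refcounts: pp0:2 pp1:3 pp2:1 pp3:1 pp4:1

Answer: 5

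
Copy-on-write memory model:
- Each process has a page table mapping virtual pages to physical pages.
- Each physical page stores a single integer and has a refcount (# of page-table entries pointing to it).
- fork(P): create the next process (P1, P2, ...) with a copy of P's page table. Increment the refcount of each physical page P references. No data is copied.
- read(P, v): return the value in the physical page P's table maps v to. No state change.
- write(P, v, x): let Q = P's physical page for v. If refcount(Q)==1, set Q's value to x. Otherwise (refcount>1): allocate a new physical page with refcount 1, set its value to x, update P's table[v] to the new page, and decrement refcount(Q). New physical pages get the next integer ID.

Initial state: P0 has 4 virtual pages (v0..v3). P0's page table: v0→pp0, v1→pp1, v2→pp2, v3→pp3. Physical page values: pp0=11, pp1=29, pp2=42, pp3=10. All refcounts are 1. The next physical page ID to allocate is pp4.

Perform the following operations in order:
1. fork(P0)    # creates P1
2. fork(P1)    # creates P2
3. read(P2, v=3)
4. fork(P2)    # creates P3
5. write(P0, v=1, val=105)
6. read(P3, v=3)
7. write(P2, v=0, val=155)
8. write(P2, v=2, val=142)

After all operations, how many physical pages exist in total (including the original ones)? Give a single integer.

Answer: 7

Derivation:
Op 1: fork(P0) -> P1. 4 ppages; refcounts: pp0:2 pp1:2 pp2:2 pp3:2
Op 2: fork(P1) -> P2. 4 ppages; refcounts: pp0:3 pp1:3 pp2:3 pp3:3
Op 3: read(P2, v3) -> 10. No state change.
Op 4: fork(P2) -> P3. 4 ppages; refcounts: pp0:4 pp1:4 pp2:4 pp3:4
Op 5: write(P0, v1, 105). refcount(pp1)=4>1 -> COPY to pp4. 5 ppages; refcounts: pp0:4 pp1:3 pp2:4 pp3:4 pp4:1
Op 6: read(P3, v3) -> 10. No state change.
Op 7: write(P2, v0, 155). refcount(pp0)=4>1 -> COPY to pp5. 6 ppages; refcounts: pp0:3 pp1:3 pp2:4 pp3:4 pp4:1 pp5:1
Op 8: write(P2, v2, 142). refcount(pp2)=4>1 -> COPY to pp6. 7 ppages; refcounts: pp0:3 pp1:3 pp2:3 pp3:4 pp4:1 pp5:1 pp6:1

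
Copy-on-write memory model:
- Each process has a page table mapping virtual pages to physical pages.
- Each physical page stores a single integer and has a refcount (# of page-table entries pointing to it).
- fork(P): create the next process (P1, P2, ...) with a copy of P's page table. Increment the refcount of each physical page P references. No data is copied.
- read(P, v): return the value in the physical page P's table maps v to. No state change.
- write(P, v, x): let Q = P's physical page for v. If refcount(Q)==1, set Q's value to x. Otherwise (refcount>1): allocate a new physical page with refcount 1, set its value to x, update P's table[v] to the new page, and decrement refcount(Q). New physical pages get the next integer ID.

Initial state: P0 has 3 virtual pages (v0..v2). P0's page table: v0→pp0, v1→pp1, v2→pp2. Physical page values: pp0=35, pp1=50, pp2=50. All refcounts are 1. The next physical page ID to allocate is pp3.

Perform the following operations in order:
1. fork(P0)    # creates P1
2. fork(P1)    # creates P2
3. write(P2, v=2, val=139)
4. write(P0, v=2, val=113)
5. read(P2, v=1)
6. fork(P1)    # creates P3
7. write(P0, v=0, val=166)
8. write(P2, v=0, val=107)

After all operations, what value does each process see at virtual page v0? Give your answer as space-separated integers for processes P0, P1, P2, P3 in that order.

Answer: 166 35 107 35

Derivation:
Op 1: fork(P0) -> P1. 3 ppages; refcounts: pp0:2 pp1:2 pp2:2
Op 2: fork(P1) -> P2. 3 ppages; refcounts: pp0:3 pp1:3 pp2:3
Op 3: write(P2, v2, 139). refcount(pp2)=3>1 -> COPY to pp3. 4 ppages; refcounts: pp0:3 pp1:3 pp2:2 pp3:1
Op 4: write(P0, v2, 113). refcount(pp2)=2>1 -> COPY to pp4. 5 ppages; refcounts: pp0:3 pp1:3 pp2:1 pp3:1 pp4:1
Op 5: read(P2, v1) -> 50. No state change.
Op 6: fork(P1) -> P3. 5 ppages; refcounts: pp0:4 pp1:4 pp2:2 pp3:1 pp4:1
Op 7: write(P0, v0, 166). refcount(pp0)=4>1 -> COPY to pp5. 6 ppages; refcounts: pp0:3 pp1:4 pp2:2 pp3:1 pp4:1 pp5:1
Op 8: write(P2, v0, 107). refcount(pp0)=3>1 -> COPY to pp6. 7 ppages; refcounts: pp0:2 pp1:4 pp2:2 pp3:1 pp4:1 pp5:1 pp6:1
P0: v0 -> pp5 = 166
P1: v0 -> pp0 = 35
P2: v0 -> pp6 = 107
P3: v0 -> pp0 = 35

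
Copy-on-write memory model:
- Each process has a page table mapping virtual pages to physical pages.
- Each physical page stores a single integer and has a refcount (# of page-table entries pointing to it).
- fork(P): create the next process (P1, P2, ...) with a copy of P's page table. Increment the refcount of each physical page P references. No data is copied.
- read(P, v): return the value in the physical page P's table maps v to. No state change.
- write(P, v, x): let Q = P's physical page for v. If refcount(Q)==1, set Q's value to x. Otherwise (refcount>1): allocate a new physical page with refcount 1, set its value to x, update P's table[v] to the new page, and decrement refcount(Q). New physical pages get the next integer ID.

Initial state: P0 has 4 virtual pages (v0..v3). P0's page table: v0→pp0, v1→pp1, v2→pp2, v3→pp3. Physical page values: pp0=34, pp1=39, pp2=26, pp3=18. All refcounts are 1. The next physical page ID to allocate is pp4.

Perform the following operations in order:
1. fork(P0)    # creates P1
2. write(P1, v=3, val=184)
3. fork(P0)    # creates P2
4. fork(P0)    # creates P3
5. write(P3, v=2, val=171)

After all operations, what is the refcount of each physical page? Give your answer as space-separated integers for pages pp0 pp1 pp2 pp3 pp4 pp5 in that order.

Op 1: fork(P0) -> P1. 4 ppages; refcounts: pp0:2 pp1:2 pp2:2 pp3:2
Op 2: write(P1, v3, 184). refcount(pp3)=2>1 -> COPY to pp4. 5 ppages; refcounts: pp0:2 pp1:2 pp2:2 pp3:1 pp4:1
Op 3: fork(P0) -> P2. 5 ppages; refcounts: pp0:3 pp1:3 pp2:3 pp3:2 pp4:1
Op 4: fork(P0) -> P3. 5 ppages; refcounts: pp0:4 pp1:4 pp2:4 pp3:3 pp4:1
Op 5: write(P3, v2, 171). refcount(pp2)=4>1 -> COPY to pp5. 6 ppages; refcounts: pp0:4 pp1:4 pp2:3 pp3:3 pp4:1 pp5:1

Answer: 4 4 3 3 1 1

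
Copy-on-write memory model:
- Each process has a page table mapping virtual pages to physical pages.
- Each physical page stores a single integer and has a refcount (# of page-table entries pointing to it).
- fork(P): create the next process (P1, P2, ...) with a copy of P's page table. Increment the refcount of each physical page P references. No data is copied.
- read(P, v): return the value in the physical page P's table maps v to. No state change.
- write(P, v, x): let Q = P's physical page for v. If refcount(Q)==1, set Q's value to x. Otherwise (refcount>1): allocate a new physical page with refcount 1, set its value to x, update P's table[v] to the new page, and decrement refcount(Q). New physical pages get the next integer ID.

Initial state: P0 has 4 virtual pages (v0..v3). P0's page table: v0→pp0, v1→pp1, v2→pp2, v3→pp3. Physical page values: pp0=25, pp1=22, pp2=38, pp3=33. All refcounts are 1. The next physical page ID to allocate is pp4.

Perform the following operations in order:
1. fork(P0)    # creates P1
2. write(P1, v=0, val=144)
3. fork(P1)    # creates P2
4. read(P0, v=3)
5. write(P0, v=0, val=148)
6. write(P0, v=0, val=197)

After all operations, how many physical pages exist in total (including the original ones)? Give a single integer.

Answer: 5

Derivation:
Op 1: fork(P0) -> P1. 4 ppages; refcounts: pp0:2 pp1:2 pp2:2 pp3:2
Op 2: write(P1, v0, 144). refcount(pp0)=2>1 -> COPY to pp4. 5 ppages; refcounts: pp0:1 pp1:2 pp2:2 pp3:2 pp4:1
Op 3: fork(P1) -> P2. 5 ppages; refcounts: pp0:1 pp1:3 pp2:3 pp3:3 pp4:2
Op 4: read(P0, v3) -> 33. No state change.
Op 5: write(P0, v0, 148). refcount(pp0)=1 -> write in place. 5 ppages; refcounts: pp0:1 pp1:3 pp2:3 pp3:3 pp4:2
Op 6: write(P0, v0, 197). refcount(pp0)=1 -> write in place. 5 ppages; refcounts: pp0:1 pp1:3 pp2:3 pp3:3 pp4:2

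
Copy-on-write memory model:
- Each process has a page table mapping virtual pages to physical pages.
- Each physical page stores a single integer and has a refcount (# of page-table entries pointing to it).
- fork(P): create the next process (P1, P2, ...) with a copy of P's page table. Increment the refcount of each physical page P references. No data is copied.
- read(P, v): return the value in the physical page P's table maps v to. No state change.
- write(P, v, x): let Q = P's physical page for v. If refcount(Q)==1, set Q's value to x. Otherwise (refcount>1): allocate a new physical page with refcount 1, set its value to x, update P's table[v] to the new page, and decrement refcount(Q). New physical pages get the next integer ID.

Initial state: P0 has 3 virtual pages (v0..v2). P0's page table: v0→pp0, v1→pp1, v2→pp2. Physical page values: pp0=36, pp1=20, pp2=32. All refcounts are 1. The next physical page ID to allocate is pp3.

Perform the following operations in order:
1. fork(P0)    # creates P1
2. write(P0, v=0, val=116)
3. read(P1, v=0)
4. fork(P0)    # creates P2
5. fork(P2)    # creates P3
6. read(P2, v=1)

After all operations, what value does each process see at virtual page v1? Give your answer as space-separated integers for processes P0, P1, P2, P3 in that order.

Answer: 20 20 20 20

Derivation:
Op 1: fork(P0) -> P1. 3 ppages; refcounts: pp0:2 pp1:2 pp2:2
Op 2: write(P0, v0, 116). refcount(pp0)=2>1 -> COPY to pp3. 4 ppages; refcounts: pp0:1 pp1:2 pp2:2 pp3:1
Op 3: read(P1, v0) -> 36. No state change.
Op 4: fork(P0) -> P2. 4 ppages; refcounts: pp0:1 pp1:3 pp2:3 pp3:2
Op 5: fork(P2) -> P3. 4 ppages; refcounts: pp0:1 pp1:4 pp2:4 pp3:3
Op 6: read(P2, v1) -> 20. No state change.
P0: v1 -> pp1 = 20
P1: v1 -> pp1 = 20
P2: v1 -> pp1 = 20
P3: v1 -> pp1 = 20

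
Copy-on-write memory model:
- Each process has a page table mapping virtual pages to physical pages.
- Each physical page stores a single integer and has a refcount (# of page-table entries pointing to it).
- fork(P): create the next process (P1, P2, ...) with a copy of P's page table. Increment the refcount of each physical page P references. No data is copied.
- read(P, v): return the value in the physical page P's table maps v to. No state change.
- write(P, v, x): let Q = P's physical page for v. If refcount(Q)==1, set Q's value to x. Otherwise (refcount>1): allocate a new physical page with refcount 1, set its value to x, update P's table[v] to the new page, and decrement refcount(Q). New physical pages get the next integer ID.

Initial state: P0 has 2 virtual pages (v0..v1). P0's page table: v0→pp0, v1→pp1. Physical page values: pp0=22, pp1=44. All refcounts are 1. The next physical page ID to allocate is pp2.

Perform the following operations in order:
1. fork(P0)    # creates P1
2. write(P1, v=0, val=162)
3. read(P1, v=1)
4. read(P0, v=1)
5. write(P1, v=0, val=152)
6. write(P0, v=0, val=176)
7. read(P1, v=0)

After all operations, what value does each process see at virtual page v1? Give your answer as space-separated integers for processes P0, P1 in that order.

Answer: 44 44

Derivation:
Op 1: fork(P0) -> P1. 2 ppages; refcounts: pp0:2 pp1:2
Op 2: write(P1, v0, 162). refcount(pp0)=2>1 -> COPY to pp2. 3 ppages; refcounts: pp0:1 pp1:2 pp2:1
Op 3: read(P1, v1) -> 44. No state change.
Op 4: read(P0, v1) -> 44. No state change.
Op 5: write(P1, v0, 152). refcount(pp2)=1 -> write in place. 3 ppages; refcounts: pp0:1 pp1:2 pp2:1
Op 6: write(P0, v0, 176). refcount(pp0)=1 -> write in place. 3 ppages; refcounts: pp0:1 pp1:2 pp2:1
Op 7: read(P1, v0) -> 152. No state change.
P0: v1 -> pp1 = 44
P1: v1 -> pp1 = 44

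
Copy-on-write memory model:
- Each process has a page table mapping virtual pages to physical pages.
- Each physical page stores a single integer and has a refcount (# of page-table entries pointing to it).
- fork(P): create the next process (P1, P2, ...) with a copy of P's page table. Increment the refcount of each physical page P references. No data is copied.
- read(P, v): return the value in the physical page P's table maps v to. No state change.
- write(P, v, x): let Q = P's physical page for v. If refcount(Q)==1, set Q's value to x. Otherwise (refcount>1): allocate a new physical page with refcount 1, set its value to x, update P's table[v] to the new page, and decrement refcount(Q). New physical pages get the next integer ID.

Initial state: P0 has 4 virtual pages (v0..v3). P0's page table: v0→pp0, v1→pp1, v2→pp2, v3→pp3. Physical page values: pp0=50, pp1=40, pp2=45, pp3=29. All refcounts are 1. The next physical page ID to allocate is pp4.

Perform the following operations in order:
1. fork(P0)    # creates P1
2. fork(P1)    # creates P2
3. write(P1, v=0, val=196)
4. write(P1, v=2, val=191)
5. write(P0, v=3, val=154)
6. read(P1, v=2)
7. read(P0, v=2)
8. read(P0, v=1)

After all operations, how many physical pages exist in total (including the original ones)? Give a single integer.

Op 1: fork(P0) -> P1. 4 ppages; refcounts: pp0:2 pp1:2 pp2:2 pp3:2
Op 2: fork(P1) -> P2. 4 ppages; refcounts: pp0:3 pp1:3 pp2:3 pp3:3
Op 3: write(P1, v0, 196). refcount(pp0)=3>1 -> COPY to pp4. 5 ppages; refcounts: pp0:2 pp1:3 pp2:3 pp3:3 pp4:1
Op 4: write(P1, v2, 191). refcount(pp2)=3>1 -> COPY to pp5. 6 ppages; refcounts: pp0:2 pp1:3 pp2:2 pp3:3 pp4:1 pp5:1
Op 5: write(P0, v3, 154). refcount(pp3)=3>1 -> COPY to pp6. 7 ppages; refcounts: pp0:2 pp1:3 pp2:2 pp3:2 pp4:1 pp5:1 pp6:1
Op 6: read(P1, v2) -> 191. No state change.
Op 7: read(P0, v2) -> 45. No state change.
Op 8: read(P0, v1) -> 40. No state change.

Answer: 7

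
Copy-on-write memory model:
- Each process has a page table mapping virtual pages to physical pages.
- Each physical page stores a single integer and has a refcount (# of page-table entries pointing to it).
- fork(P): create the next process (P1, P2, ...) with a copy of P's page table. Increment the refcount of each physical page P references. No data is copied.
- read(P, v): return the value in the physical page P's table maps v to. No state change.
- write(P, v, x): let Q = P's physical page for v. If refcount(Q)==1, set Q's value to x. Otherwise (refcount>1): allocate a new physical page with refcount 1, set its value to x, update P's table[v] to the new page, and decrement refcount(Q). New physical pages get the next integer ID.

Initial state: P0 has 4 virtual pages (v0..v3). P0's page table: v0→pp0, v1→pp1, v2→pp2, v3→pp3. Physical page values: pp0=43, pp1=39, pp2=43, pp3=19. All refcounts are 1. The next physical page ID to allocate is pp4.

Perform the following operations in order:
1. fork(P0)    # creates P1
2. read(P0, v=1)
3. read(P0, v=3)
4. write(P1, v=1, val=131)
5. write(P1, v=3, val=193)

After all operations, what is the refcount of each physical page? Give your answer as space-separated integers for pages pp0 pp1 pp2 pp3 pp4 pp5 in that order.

Op 1: fork(P0) -> P1. 4 ppages; refcounts: pp0:2 pp1:2 pp2:2 pp3:2
Op 2: read(P0, v1) -> 39. No state change.
Op 3: read(P0, v3) -> 19. No state change.
Op 4: write(P1, v1, 131). refcount(pp1)=2>1 -> COPY to pp4. 5 ppages; refcounts: pp0:2 pp1:1 pp2:2 pp3:2 pp4:1
Op 5: write(P1, v3, 193). refcount(pp3)=2>1 -> COPY to pp5. 6 ppages; refcounts: pp0:2 pp1:1 pp2:2 pp3:1 pp4:1 pp5:1

Answer: 2 1 2 1 1 1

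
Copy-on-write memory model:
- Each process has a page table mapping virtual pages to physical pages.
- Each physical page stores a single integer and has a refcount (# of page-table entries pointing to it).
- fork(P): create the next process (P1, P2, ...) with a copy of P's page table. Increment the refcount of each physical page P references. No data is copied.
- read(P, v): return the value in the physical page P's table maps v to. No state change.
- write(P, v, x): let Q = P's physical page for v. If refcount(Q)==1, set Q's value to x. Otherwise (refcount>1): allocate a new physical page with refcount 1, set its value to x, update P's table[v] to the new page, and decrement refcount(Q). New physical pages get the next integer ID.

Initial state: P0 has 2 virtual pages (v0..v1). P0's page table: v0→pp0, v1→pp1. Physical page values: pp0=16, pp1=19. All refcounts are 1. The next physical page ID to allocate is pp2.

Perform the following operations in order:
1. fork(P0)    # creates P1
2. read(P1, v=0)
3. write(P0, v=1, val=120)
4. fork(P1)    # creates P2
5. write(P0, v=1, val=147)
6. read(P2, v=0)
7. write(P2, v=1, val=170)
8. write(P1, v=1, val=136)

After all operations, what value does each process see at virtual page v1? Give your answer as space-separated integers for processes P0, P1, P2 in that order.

Answer: 147 136 170

Derivation:
Op 1: fork(P0) -> P1. 2 ppages; refcounts: pp0:2 pp1:2
Op 2: read(P1, v0) -> 16. No state change.
Op 3: write(P0, v1, 120). refcount(pp1)=2>1 -> COPY to pp2. 3 ppages; refcounts: pp0:2 pp1:1 pp2:1
Op 4: fork(P1) -> P2. 3 ppages; refcounts: pp0:3 pp1:2 pp2:1
Op 5: write(P0, v1, 147). refcount(pp2)=1 -> write in place. 3 ppages; refcounts: pp0:3 pp1:2 pp2:1
Op 6: read(P2, v0) -> 16. No state change.
Op 7: write(P2, v1, 170). refcount(pp1)=2>1 -> COPY to pp3. 4 ppages; refcounts: pp0:3 pp1:1 pp2:1 pp3:1
Op 8: write(P1, v1, 136). refcount(pp1)=1 -> write in place. 4 ppages; refcounts: pp0:3 pp1:1 pp2:1 pp3:1
P0: v1 -> pp2 = 147
P1: v1 -> pp1 = 136
P2: v1 -> pp3 = 170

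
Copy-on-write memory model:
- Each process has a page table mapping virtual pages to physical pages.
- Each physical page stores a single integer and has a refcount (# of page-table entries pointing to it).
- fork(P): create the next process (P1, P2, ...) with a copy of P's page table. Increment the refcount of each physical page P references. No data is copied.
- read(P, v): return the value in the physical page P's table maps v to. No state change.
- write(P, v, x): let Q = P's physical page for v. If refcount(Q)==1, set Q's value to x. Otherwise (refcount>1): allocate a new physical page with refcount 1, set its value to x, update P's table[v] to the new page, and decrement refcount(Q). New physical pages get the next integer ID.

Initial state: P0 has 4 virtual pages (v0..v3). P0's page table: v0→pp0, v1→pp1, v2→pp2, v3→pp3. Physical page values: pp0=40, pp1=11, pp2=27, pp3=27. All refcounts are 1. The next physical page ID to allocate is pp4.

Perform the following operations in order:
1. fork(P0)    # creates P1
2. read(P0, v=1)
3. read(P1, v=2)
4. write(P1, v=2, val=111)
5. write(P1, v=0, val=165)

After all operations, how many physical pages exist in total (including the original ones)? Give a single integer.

Answer: 6

Derivation:
Op 1: fork(P0) -> P1. 4 ppages; refcounts: pp0:2 pp1:2 pp2:2 pp3:2
Op 2: read(P0, v1) -> 11. No state change.
Op 3: read(P1, v2) -> 27. No state change.
Op 4: write(P1, v2, 111). refcount(pp2)=2>1 -> COPY to pp4. 5 ppages; refcounts: pp0:2 pp1:2 pp2:1 pp3:2 pp4:1
Op 5: write(P1, v0, 165). refcount(pp0)=2>1 -> COPY to pp5. 6 ppages; refcounts: pp0:1 pp1:2 pp2:1 pp3:2 pp4:1 pp5:1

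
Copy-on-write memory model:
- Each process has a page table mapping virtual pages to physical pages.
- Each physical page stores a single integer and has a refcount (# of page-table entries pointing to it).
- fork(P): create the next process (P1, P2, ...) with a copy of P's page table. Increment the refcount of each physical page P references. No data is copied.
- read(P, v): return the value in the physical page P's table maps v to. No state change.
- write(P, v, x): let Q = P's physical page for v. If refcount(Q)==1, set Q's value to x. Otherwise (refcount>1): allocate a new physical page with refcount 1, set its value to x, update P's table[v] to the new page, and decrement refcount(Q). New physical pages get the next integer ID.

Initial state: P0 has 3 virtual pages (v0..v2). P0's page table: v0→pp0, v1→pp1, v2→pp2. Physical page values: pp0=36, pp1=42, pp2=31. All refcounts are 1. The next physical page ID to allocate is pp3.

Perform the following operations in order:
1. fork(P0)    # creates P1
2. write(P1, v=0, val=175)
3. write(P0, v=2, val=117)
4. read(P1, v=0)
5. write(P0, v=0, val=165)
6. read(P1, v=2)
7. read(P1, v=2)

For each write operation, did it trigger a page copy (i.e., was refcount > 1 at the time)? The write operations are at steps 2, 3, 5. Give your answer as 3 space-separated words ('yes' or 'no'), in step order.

Op 1: fork(P0) -> P1. 3 ppages; refcounts: pp0:2 pp1:2 pp2:2
Op 2: write(P1, v0, 175). refcount(pp0)=2>1 -> COPY to pp3. 4 ppages; refcounts: pp0:1 pp1:2 pp2:2 pp3:1
Op 3: write(P0, v2, 117). refcount(pp2)=2>1 -> COPY to pp4. 5 ppages; refcounts: pp0:1 pp1:2 pp2:1 pp3:1 pp4:1
Op 4: read(P1, v0) -> 175. No state change.
Op 5: write(P0, v0, 165). refcount(pp0)=1 -> write in place. 5 ppages; refcounts: pp0:1 pp1:2 pp2:1 pp3:1 pp4:1
Op 6: read(P1, v2) -> 31. No state change.
Op 7: read(P1, v2) -> 31. No state change.

yes yes no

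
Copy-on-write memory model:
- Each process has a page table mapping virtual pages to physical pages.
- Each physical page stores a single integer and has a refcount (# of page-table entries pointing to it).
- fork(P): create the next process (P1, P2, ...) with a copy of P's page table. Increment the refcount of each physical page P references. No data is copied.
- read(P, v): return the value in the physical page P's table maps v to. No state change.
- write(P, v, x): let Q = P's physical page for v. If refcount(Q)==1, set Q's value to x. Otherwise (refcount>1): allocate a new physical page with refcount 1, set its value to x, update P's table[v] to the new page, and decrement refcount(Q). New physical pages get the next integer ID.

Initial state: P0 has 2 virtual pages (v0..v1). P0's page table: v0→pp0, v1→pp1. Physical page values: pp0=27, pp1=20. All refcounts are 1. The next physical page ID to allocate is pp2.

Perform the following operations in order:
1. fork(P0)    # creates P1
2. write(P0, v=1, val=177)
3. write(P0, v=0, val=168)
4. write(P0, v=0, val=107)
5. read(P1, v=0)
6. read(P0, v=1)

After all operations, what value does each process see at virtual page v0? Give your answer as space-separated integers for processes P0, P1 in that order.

Answer: 107 27

Derivation:
Op 1: fork(P0) -> P1. 2 ppages; refcounts: pp0:2 pp1:2
Op 2: write(P0, v1, 177). refcount(pp1)=2>1 -> COPY to pp2. 3 ppages; refcounts: pp0:2 pp1:1 pp2:1
Op 3: write(P0, v0, 168). refcount(pp0)=2>1 -> COPY to pp3. 4 ppages; refcounts: pp0:1 pp1:1 pp2:1 pp3:1
Op 4: write(P0, v0, 107). refcount(pp3)=1 -> write in place. 4 ppages; refcounts: pp0:1 pp1:1 pp2:1 pp3:1
Op 5: read(P1, v0) -> 27. No state change.
Op 6: read(P0, v1) -> 177. No state change.
P0: v0 -> pp3 = 107
P1: v0 -> pp0 = 27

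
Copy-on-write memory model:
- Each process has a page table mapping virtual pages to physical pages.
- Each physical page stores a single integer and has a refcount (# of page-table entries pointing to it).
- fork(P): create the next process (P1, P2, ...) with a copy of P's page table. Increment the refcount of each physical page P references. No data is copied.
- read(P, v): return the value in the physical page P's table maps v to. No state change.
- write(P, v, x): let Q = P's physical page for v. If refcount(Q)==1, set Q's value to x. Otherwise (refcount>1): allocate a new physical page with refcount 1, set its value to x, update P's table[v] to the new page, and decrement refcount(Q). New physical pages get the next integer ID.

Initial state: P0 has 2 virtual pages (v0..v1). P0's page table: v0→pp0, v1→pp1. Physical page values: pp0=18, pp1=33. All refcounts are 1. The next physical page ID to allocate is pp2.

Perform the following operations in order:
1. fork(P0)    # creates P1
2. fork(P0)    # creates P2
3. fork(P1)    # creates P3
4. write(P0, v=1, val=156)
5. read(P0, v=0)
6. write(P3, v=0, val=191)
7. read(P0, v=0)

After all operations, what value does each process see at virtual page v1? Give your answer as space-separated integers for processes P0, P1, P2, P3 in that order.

Op 1: fork(P0) -> P1. 2 ppages; refcounts: pp0:2 pp1:2
Op 2: fork(P0) -> P2. 2 ppages; refcounts: pp0:3 pp1:3
Op 3: fork(P1) -> P3. 2 ppages; refcounts: pp0:4 pp1:4
Op 4: write(P0, v1, 156). refcount(pp1)=4>1 -> COPY to pp2. 3 ppages; refcounts: pp0:4 pp1:3 pp2:1
Op 5: read(P0, v0) -> 18. No state change.
Op 6: write(P3, v0, 191). refcount(pp0)=4>1 -> COPY to pp3. 4 ppages; refcounts: pp0:3 pp1:3 pp2:1 pp3:1
Op 7: read(P0, v0) -> 18. No state change.
P0: v1 -> pp2 = 156
P1: v1 -> pp1 = 33
P2: v1 -> pp1 = 33
P3: v1 -> pp1 = 33

Answer: 156 33 33 33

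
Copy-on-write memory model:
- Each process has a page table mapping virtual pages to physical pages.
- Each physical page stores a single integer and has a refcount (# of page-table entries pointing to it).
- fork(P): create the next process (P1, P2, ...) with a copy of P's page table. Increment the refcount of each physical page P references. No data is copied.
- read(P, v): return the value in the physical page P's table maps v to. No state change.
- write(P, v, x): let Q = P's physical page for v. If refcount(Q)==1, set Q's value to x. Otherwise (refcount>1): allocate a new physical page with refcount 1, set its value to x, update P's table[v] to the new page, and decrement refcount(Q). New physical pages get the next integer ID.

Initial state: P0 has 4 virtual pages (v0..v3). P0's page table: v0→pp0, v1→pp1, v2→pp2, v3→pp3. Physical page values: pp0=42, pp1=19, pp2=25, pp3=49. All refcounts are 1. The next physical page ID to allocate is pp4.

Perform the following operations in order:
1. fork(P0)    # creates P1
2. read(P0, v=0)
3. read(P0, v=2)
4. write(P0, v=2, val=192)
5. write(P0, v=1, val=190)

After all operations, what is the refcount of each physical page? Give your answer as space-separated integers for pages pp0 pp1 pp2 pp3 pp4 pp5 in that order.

Op 1: fork(P0) -> P1. 4 ppages; refcounts: pp0:2 pp1:2 pp2:2 pp3:2
Op 2: read(P0, v0) -> 42. No state change.
Op 3: read(P0, v2) -> 25. No state change.
Op 4: write(P0, v2, 192). refcount(pp2)=2>1 -> COPY to pp4. 5 ppages; refcounts: pp0:2 pp1:2 pp2:1 pp3:2 pp4:1
Op 5: write(P0, v1, 190). refcount(pp1)=2>1 -> COPY to pp5. 6 ppages; refcounts: pp0:2 pp1:1 pp2:1 pp3:2 pp4:1 pp5:1

Answer: 2 1 1 2 1 1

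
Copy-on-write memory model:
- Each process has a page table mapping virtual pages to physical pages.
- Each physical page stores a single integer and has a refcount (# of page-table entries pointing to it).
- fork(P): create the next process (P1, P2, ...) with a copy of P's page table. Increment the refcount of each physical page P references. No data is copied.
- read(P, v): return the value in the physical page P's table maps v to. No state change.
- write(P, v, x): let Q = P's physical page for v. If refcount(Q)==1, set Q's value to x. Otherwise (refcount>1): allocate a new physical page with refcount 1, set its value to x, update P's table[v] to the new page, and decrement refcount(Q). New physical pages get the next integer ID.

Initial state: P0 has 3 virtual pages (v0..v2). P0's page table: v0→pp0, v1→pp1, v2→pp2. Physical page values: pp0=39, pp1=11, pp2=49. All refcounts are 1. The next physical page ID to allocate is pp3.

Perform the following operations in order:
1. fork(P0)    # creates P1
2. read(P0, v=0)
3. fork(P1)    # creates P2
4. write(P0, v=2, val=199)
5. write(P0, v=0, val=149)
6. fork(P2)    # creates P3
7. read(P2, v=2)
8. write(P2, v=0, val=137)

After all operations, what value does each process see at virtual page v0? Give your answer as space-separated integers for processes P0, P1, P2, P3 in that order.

Op 1: fork(P0) -> P1. 3 ppages; refcounts: pp0:2 pp1:2 pp2:2
Op 2: read(P0, v0) -> 39. No state change.
Op 3: fork(P1) -> P2. 3 ppages; refcounts: pp0:3 pp1:3 pp2:3
Op 4: write(P0, v2, 199). refcount(pp2)=3>1 -> COPY to pp3. 4 ppages; refcounts: pp0:3 pp1:3 pp2:2 pp3:1
Op 5: write(P0, v0, 149). refcount(pp0)=3>1 -> COPY to pp4. 5 ppages; refcounts: pp0:2 pp1:3 pp2:2 pp3:1 pp4:1
Op 6: fork(P2) -> P3. 5 ppages; refcounts: pp0:3 pp1:4 pp2:3 pp3:1 pp4:1
Op 7: read(P2, v2) -> 49. No state change.
Op 8: write(P2, v0, 137). refcount(pp0)=3>1 -> COPY to pp5. 6 ppages; refcounts: pp0:2 pp1:4 pp2:3 pp3:1 pp4:1 pp5:1
P0: v0 -> pp4 = 149
P1: v0 -> pp0 = 39
P2: v0 -> pp5 = 137
P3: v0 -> pp0 = 39

Answer: 149 39 137 39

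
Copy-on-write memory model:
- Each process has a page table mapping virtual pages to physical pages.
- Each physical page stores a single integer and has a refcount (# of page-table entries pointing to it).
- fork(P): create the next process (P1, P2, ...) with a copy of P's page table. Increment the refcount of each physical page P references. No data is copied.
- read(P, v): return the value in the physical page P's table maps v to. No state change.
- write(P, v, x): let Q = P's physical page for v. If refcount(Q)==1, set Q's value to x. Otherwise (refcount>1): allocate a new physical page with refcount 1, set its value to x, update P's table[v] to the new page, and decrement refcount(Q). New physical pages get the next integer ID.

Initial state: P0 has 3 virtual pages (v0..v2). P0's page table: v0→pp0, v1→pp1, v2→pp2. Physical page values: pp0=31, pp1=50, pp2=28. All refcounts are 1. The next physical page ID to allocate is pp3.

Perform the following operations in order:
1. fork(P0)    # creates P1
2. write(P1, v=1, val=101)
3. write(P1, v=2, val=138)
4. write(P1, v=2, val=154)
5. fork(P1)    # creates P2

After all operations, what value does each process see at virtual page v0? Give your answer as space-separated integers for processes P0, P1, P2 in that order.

Op 1: fork(P0) -> P1. 3 ppages; refcounts: pp0:2 pp1:2 pp2:2
Op 2: write(P1, v1, 101). refcount(pp1)=2>1 -> COPY to pp3. 4 ppages; refcounts: pp0:2 pp1:1 pp2:2 pp3:1
Op 3: write(P1, v2, 138). refcount(pp2)=2>1 -> COPY to pp4. 5 ppages; refcounts: pp0:2 pp1:1 pp2:1 pp3:1 pp4:1
Op 4: write(P1, v2, 154). refcount(pp4)=1 -> write in place. 5 ppages; refcounts: pp0:2 pp1:1 pp2:1 pp3:1 pp4:1
Op 5: fork(P1) -> P2. 5 ppages; refcounts: pp0:3 pp1:1 pp2:1 pp3:2 pp4:2
P0: v0 -> pp0 = 31
P1: v0 -> pp0 = 31
P2: v0 -> pp0 = 31

Answer: 31 31 31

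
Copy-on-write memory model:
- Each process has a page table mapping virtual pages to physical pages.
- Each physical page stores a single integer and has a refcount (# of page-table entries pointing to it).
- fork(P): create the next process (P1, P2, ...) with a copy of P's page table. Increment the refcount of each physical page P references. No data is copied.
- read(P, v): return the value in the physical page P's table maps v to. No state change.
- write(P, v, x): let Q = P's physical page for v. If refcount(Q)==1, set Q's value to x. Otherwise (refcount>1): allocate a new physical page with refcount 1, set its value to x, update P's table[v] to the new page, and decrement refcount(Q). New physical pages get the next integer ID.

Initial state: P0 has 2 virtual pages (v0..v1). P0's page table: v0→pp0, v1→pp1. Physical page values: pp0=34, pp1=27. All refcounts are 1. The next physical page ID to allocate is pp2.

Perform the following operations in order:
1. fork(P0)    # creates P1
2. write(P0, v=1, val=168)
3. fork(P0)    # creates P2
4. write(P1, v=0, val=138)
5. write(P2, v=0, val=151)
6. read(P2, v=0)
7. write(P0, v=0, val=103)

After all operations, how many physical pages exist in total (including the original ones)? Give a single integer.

Op 1: fork(P0) -> P1. 2 ppages; refcounts: pp0:2 pp1:2
Op 2: write(P0, v1, 168). refcount(pp1)=2>1 -> COPY to pp2. 3 ppages; refcounts: pp0:2 pp1:1 pp2:1
Op 3: fork(P0) -> P2. 3 ppages; refcounts: pp0:3 pp1:1 pp2:2
Op 4: write(P1, v0, 138). refcount(pp0)=3>1 -> COPY to pp3. 4 ppages; refcounts: pp0:2 pp1:1 pp2:2 pp3:1
Op 5: write(P2, v0, 151). refcount(pp0)=2>1 -> COPY to pp4. 5 ppages; refcounts: pp0:1 pp1:1 pp2:2 pp3:1 pp4:1
Op 6: read(P2, v0) -> 151. No state change.
Op 7: write(P0, v0, 103). refcount(pp0)=1 -> write in place. 5 ppages; refcounts: pp0:1 pp1:1 pp2:2 pp3:1 pp4:1

Answer: 5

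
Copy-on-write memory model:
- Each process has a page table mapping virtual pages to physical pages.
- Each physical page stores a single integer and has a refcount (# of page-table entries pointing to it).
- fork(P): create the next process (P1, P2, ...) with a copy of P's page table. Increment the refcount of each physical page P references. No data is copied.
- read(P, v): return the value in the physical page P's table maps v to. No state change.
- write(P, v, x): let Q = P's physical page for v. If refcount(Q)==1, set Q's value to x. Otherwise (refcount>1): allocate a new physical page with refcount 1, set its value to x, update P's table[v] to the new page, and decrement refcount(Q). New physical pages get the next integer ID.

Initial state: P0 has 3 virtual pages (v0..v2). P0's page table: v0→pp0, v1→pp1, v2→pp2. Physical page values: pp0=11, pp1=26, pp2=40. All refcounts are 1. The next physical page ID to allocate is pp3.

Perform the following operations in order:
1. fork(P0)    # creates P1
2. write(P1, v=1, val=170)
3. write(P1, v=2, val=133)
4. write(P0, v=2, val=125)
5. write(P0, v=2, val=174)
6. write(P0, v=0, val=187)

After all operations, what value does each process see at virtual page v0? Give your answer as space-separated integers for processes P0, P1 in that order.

Op 1: fork(P0) -> P1. 3 ppages; refcounts: pp0:2 pp1:2 pp2:2
Op 2: write(P1, v1, 170). refcount(pp1)=2>1 -> COPY to pp3. 4 ppages; refcounts: pp0:2 pp1:1 pp2:2 pp3:1
Op 3: write(P1, v2, 133). refcount(pp2)=2>1 -> COPY to pp4. 5 ppages; refcounts: pp0:2 pp1:1 pp2:1 pp3:1 pp4:1
Op 4: write(P0, v2, 125). refcount(pp2)=1 -> write in place. 5 ppages; refcounts: pp0:2 pp1:1 pp2:1 pp3:1 pp4:1
Op 5: write(P0, v2, 174). refcount(pp2)=1 -> write in place. 5 ppages; refcounts: pp0:2 pp1:1 pp2:1 pp3:1 pp4:1
Op 6: write(P0, v0, 187). refcount(pp0)=2>1 -> COPY to pp5. 6 ppages; refcounts: pp0:1 pp1:1 pp2:1 pp3:1 pp4:1 pp5:1
P0: v0 -> pp5 = 187
P1: v0 -> pp0 = 11

Answer: 187 11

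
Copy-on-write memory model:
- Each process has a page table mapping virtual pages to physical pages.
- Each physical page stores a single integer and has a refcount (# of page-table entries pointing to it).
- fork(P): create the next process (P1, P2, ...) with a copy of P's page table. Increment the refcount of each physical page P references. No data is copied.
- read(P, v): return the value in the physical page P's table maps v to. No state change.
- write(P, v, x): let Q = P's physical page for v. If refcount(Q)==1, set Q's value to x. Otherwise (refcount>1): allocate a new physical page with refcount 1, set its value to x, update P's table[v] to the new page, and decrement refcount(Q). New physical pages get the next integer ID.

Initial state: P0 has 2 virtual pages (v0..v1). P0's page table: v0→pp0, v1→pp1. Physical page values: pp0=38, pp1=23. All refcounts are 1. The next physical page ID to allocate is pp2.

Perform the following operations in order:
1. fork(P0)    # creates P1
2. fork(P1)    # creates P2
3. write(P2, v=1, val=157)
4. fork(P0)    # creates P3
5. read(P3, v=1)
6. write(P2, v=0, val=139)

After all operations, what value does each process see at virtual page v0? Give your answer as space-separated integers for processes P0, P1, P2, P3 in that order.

Answer: 38 38 139 38

Derivation:
Op 1: fork(P0) -> P1. 2 ppages; refcounts: pp0:2 pp1:2
Op 2: fork(P1) -> P2. 2 ppages; refcounts: pp0:3 pp1:3
Op 3: write(P2, v1, 157). refcount(pp1)=3>1 -> COPY to pp2. 3 ppages; refcounts: pp0:3 pp1:2 pp2:1
Op 4: fork(P0) -> P3. 3 ppages; refcounts: pp0:4 pp1:3 pp2:1
Op 5: read(P3, v1) -> 23. No state change.
Op 6: write(P2, v0, 139). refcount(pp0)=4>1 -> COPY to pp3. 4 ppages; refcounts: pp0:3 pp1:3 pp2:1 pp3:1
P0: v0 -> pp0 = 38
P1: v0 -> pp0 = 38
P2: v0 -> pp3 = 139
P3: v0 -> pp0 = 38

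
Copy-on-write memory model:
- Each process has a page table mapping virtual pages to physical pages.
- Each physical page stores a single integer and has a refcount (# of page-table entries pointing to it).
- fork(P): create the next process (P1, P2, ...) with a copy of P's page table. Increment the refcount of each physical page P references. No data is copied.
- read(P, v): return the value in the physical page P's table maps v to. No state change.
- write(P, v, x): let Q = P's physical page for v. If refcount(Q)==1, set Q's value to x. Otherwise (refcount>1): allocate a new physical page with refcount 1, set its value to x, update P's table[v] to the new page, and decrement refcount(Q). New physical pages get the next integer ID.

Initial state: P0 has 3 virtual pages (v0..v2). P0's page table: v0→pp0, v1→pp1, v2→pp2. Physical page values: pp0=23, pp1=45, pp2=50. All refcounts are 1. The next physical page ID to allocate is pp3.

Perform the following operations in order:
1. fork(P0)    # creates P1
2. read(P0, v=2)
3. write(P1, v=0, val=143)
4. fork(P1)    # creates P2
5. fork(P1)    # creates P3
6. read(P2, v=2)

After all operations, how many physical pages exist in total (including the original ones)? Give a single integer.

Op 1: fork(P0) -> P1. 3 ppages; refcounts: pp0:2 pp1:2 pp2:2
Op 2: read(P0, v2) -> 50. No state change.
Op 3: write(P1, v0, 143). refcount(pp0)=2>1 -> COPY to pp3. 4 ppages; refcounts: pp0:1 pp1:2 pp2:2 pp3:1
Op 4: fork(P1) -> P2. 4 ppages; refcounts: pp0:1 pp1:3 pp2:3 pp3:2
Op 5: fork(P1) -> P3. 4 ppages; refcounts: pp0:1 pp1:4 pp2:4 pp3:3
Op 6: read(P2, v2) -> 50. No state change.

Answer: 4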